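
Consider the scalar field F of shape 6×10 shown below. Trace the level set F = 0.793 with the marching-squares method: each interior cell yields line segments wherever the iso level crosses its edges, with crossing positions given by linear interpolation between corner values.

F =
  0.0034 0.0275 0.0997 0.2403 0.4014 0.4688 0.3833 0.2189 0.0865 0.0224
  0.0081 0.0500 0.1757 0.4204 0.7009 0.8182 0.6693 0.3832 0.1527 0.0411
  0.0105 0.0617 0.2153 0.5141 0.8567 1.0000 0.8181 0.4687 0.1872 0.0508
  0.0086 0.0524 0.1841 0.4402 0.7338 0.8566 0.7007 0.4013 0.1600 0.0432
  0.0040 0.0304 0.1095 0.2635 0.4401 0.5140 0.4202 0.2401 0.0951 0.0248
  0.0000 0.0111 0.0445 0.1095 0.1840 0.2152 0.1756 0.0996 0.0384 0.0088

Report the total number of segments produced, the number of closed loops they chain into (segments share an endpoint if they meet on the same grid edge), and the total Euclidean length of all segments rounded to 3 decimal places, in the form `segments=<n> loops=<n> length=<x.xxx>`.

segments=12 loops=1 length=6.641

cell (0,4): code 0100 → (0.928,5.000)–(1.000,4.785)
cell (0,5): code 1000 → (1.000,5.169)–(0.928,5.000)
cell (1,3): code 0100 → (1.591,4.000)–(2.000,3.814)
cell (1,4): code 1110 → (1.000,4.785)–(1.591,4.000)
cell (1,5): code 1101 → (1.831,6.000)–(1.000,5.169)
cell (1,6): code 1000 → (2.000,6.072)–(1.831,6.000)
cell (2,3): code 0010 → (2.000,3.814)–(2.518,4.000)
cell (2,4): code 0111 → (2.518,4.000)–(3.000,4.482)
cell (2,5): code 1011 → (3.000,5.408)–(2.214,6.000)
cell (2,6): code 0001 → (2.214,6.000)–(2.000,6.072)
cell (3,4): code 0010 → (3.000,4.482)–(3.186,5.000)
cell (3,5): code 0001 → (3.186,5.000)–(3.000,5.408)
total: 12 segments, chained into 1 closed loop(s), length Σ = 6.641425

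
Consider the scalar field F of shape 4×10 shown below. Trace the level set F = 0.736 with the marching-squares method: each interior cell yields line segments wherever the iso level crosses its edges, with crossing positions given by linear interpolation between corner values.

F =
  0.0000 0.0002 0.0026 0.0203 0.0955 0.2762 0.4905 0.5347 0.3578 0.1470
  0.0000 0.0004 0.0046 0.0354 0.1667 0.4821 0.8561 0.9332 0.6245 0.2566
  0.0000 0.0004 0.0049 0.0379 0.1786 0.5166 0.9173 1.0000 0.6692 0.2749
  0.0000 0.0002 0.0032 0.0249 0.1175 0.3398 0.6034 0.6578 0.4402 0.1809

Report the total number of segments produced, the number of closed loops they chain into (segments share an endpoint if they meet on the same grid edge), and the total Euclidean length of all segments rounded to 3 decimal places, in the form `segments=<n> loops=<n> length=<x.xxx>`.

cell (0,5): code 0100 → (0.671,6.000)–(1.000,5.679)
cell (0,6): code 1100 → (0.505,7.000)–(0.671,6.000)
cell (0,7): code 1000 → (1.000,7.639)–(0.505,7.000)
cell (1,5): code 0110 → (1.000,5.679)–(2.000,5.548)
cell (1,7): code 1001 → (2.000,7.798)–(1.000,7.639)
cell (2,5): code 0010 → (2.000,5.548)–(2.578,6.000)
cell (2,6): code 0011 → (2.578,6.000)–(2.771,7.000)
cell (2,7): code 0001 → (2.771,7.000)–(2.000,7.798)
total: 8 segments, chained into 1 closed loop(s), length Σ = 7.164689

segments=8 loops=1 length=7.165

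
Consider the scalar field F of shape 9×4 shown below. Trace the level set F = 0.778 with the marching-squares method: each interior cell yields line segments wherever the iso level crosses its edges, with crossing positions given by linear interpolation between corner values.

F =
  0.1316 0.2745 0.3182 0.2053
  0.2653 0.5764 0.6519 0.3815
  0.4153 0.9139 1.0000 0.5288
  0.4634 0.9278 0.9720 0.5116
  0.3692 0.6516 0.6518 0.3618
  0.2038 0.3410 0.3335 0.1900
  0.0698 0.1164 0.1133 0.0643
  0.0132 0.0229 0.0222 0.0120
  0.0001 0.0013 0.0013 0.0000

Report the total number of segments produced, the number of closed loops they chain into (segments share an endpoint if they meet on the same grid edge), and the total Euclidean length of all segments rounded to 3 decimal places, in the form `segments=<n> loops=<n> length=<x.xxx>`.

cell (1,0): code 0100 → (1.597,1.000)–(2.000,0.727)
cell (1,1): code 1100 → (1.362,2.000)–(1.597,1.000)
cell (1,2): code 1000 → (2.000,2.471)–(1.362,2.000)
cell (2,0): code 0110 → (2.000,0.727)–(3.000,0.677)
cell (2,2): code 1001 → (3.000,2.421)–(2.000,2.471)
cell (3,0): code 0010 → (3.000,0.677)–(3.542,1.000)
cell (3,1): code 0011 → (3.542,1.000)–(3.606,2.000)
cell (3,2): code 0001 → (3.606,2.000)–(3.000,2.421)
total: 8 segments, chained into 1 closed loop(s), length Σ = 6.679933

segments=8 loops=1 length=6.680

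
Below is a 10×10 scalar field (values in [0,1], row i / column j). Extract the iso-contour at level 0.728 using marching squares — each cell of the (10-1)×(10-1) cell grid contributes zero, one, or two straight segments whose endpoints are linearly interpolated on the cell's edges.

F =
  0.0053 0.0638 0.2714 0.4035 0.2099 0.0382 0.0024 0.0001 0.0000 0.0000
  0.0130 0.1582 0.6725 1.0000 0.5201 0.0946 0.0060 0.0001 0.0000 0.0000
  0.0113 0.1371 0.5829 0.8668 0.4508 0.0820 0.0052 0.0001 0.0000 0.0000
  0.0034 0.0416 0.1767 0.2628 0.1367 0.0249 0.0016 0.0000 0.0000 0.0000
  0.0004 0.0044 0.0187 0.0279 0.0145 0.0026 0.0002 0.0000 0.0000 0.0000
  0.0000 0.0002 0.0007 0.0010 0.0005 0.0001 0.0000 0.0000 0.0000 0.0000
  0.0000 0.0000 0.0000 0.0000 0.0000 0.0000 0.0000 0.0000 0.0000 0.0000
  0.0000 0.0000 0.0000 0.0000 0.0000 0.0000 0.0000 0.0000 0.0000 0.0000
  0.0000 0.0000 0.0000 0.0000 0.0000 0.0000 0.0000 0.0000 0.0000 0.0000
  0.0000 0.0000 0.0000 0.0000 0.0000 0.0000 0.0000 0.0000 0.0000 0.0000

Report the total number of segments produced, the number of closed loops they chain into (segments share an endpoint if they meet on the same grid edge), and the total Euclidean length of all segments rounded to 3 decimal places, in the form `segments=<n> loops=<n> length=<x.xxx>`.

cell (0,2): code 0100 → (0.544,3.000)–(1.000,2.169)
cell (0,3): code 1000 → (1.000,3.567)–(0.544,3.000)
cell (1,2): code 0110 → (1.000,2.169)–(2.000,2.511)
cell (1,3): code 1001 → (2.000,3.334)–(1.000,3.567)
cell (2,2): code 0010 → (2.000,2.511)–(2.230,3.000)
cell (2,3): code 0001 → (2.230,3.000)–(2.000,3.334)
total: 6 segments, chained into 1 closed loop(s), length Σ = 4.703837

segments=6 loops=1 length=4.704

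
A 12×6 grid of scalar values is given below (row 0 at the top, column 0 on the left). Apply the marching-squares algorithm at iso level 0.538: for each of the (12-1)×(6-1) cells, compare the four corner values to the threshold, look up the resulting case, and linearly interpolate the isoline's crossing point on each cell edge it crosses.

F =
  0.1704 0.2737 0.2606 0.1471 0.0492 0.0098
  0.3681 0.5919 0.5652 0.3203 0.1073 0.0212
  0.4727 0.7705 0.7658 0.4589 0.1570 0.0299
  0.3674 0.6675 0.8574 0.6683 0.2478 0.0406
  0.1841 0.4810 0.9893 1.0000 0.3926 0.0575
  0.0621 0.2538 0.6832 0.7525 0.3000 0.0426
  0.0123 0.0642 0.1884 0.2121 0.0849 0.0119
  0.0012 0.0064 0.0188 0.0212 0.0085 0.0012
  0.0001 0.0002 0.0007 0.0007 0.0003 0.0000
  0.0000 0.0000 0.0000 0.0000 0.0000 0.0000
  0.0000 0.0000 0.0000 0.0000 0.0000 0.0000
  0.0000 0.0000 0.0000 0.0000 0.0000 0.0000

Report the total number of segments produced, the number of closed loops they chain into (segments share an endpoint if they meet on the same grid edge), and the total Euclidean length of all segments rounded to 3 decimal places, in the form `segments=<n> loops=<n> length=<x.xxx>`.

segments=16 loops=1 length=12.463

cell (0,0): code 0100 → (0.831,1.000)–(1.000,0.759)
cell (0,1): code 1100 → (0.911,2.000)–(0.831,1.000)
cell (0,2): code 1000 → (1.000,2.111)–(0.911,2.000)
cell (1,0): code 0110 → (1.000,0.759)–(2.000,0.219)
cell (1,2): code 1001 → (2.000,2.742)–(1.000,2.111)
cell (2,0): code 0110 → (2.000,0.219)–(3.000,0.568)
cell (2,2): code 1101 → (2.378,3.000)–(2.000,2.742)
cell (2,3): code 1000 → (3.000,3.310)–(2.378,3.000)
cell (3,0): code 0010 → (3.000,0.568)–(3.694,1.000)
cell (3,1): code 0111 → (3.694,1.000)–(4.000,1.112)
cell (3,3): code 1001 → (4.000,3.761)–(3.000,3.310)
cell (4,1): code 0110 → (4.000,1.112)–(5.000,1.662)
cell (4,3): code 1001 → (5.000,3.474)–(4.000,3.761)
cell (5,1): code 0010 → (5.000,1.662)–(5.293,2.000)
cell (5,2): code 0011 → (5.293,2.000)–(5.397,3.000)
cell (5,3): code 0001 → (5.397,3.000)–(5.000,3.474)
total: 16 segments, chained into 1 closed loop(s), length Σ = 12.463492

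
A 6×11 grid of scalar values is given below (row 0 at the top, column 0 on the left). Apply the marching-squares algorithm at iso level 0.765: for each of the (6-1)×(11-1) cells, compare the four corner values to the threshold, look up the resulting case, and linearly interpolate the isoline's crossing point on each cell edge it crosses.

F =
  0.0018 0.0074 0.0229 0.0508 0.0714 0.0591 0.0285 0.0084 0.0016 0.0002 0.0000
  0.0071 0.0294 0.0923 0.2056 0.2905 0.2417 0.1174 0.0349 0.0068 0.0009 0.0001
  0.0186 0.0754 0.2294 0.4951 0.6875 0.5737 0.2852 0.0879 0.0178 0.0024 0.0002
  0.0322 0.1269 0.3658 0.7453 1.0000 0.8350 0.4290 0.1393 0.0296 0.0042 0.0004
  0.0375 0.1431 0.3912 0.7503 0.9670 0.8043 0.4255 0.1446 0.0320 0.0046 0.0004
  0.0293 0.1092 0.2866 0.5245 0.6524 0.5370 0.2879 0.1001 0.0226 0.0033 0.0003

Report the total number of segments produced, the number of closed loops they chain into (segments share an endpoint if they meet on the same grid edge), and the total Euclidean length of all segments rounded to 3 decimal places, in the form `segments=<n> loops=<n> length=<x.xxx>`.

segments=8 loops=1 length=7.050

cell (2,3): code 0100 → (2.248,4.000)–(3.000,3.077)
cell (2,4): code 1100 → (2.732,5.000)–(2.248,4.000)
cell (2,5): code 1000 → (3.000,5.172)–(2.732,5.000)
cell (3,3): code 0110 → (3.000,3.077)–(4.000,3.068)
cell (3,5): code 1001 → (4.000,5.104)–(3.000,5.172)
cell (4,3): code 0010 → (4.000,3.068)–(4.642,4.000)
cell (4,4): code 0011 → (4.642,4.000)–(4.147,5.000)
cell (4,5): code 0001 → (4.147,5.000)–(4.000,5.104)
total: 8 segments, chained into 1 closed loop(s), length Σ = 7.049970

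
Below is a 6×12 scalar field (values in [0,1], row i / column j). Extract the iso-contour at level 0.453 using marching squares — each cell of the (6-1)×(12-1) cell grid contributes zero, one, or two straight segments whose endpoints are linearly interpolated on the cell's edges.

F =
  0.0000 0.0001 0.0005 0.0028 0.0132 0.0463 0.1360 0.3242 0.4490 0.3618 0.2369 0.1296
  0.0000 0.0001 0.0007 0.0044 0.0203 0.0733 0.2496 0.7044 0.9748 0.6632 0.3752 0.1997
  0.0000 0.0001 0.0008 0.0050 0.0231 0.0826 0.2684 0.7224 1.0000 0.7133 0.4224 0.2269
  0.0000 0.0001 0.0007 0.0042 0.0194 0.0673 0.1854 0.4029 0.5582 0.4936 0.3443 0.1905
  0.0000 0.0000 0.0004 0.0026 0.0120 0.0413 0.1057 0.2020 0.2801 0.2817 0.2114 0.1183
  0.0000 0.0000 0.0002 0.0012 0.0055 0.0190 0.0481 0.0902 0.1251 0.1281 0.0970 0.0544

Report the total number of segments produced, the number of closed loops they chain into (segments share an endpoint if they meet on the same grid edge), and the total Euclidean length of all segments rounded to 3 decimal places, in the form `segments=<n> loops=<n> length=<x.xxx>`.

segments=12 loops=1 length=10.675

cell (0,6): code 0100 → (0.339,7.000)–(1.000,6.447)
cell (0,7): code 1100 → (0.008,8.000)–(0.339,7.000)
cell (0,8): code 1100 → (0.303,9.000)–(0.008,8.000)
cell (0,9): code 1000 → (1.000,9.730)–(0.303,9.000)
cell (1,6): code 0110 → (1.000,6.447)–(2.000,6.407)
cell (1,9): code 1001 → (2.000,9.895)–(1.000,9.730)
cell (2,6): code 0010 → (2.000,6.407)–(2.843,7.000)
cell (2,7): code 0111 → (2.843,7.000)–(3.000,7.323)
cell (2,9): code 1001 → (3.000,9.272)–(2.000,9.895)
cell (3,7): code 0010 → (3.000,7.323)–(3.378,8.000)
cell (3,8): code 0011 → (3.378,8.000)–(3.192,9.000)
cell (3,9): code 0001 → (3.192,9.000)–(3.000,9.272)
total: 12 segments, chained into 1 closed loop(s), length Σ = 10.675359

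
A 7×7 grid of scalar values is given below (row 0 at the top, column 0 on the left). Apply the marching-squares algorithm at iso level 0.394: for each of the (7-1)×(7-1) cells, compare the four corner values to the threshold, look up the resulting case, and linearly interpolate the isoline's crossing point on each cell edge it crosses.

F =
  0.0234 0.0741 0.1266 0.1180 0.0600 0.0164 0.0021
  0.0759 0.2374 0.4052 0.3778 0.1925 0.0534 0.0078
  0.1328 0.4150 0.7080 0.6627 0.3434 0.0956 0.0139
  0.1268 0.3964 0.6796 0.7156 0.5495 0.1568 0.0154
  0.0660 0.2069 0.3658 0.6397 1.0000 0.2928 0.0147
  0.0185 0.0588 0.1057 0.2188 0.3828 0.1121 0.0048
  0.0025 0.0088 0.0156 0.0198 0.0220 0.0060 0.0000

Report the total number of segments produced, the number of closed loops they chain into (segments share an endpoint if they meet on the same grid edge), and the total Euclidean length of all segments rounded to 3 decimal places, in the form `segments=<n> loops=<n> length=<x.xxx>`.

segments=16 loops=1 length=11.963

cell (0,1): code 0100 → (0.960,2.000)–(1.000,1.933)
cell (0,2): code 1000 → (1.000,2.409)–(0.960,2.000)
cell (1,0): code 0100 → (1.882,1.000)–(2.000,0.926)
cell (1,1): code 1110 → (1.000,1.933)–(1.882,1.000)
cell (1,2): code 1101 → (1.057,3.000)–(1.000,2.409)
cell (1,3): code 1000 → (2.000,3.842)–(1.057,3.000)
cell (2,0): code 0110 → (2.000,0.926)–(3.000,0.991)
cell (2,3): code 1101 → (2.246,4.000)–(2.000,3.842)
cell (2,4): code 1000 → (3.000,4.396)–(2.246,4.000)
cell (3,0): code 0010 → (3.000,0.991)–(3.013,1.000)
cell (3,1): code 0011 → (3.013,1.000)–(3.910,2.000)
cell (3,2): code 0111 → (3.910,2.000)–(4.000,2.103)
cell (3,4): code 1001 → (4.000,4.857)–(3.000,4.396)
cell (4,2): code 0010 → (4.000,2.103)–(4.584,3.000)
cell (4,3): code 0011 → (4.584,3.000)–(4.982,4.000)
cell (4,4): code 0001 → (4.982,4.000)–(4.000,4.857)
total: 16 segments, chained into 1 closed loop(s), length Σ = 11.963394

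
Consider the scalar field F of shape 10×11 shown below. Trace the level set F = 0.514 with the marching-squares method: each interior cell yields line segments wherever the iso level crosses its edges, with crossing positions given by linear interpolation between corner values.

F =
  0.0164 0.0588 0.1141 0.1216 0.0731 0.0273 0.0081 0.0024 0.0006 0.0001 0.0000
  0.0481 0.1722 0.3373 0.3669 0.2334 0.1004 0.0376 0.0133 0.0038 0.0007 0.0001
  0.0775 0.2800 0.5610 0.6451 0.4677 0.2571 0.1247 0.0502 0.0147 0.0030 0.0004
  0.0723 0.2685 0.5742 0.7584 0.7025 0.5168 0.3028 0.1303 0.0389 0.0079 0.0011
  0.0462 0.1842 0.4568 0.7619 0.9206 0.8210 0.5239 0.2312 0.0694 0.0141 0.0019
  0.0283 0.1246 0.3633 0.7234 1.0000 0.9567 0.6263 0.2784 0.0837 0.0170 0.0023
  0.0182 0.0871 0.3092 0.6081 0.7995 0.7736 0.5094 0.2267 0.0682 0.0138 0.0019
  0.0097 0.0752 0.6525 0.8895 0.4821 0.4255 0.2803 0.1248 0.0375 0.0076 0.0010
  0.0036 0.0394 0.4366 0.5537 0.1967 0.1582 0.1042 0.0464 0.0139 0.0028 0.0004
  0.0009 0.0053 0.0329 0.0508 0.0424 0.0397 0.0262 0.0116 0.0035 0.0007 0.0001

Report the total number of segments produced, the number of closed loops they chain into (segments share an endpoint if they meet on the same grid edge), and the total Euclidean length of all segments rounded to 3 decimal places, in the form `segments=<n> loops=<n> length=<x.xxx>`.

segments=26 loops=1 length=18.417

cell (1,1): code 0100 → (1.790,2.000)–(2.000,1.833)
cell (1,2): code 1100 → (1.529,3.000)–(1.790,2.000)
cell (1,3): code 1000 → (2.000,3.739)–(1.529,3.000)
cell (2,1): code 0110 → (2.000,1.833)–(3.000,1.803)
cell (2,3): code 1101 → (2.197,4.000)–(2.000,3.739)
cell (2,4): code 1100 → (2.989,5.000)–(2.197,4.000)
cell (2,5): code 1000 → (3.000,5.013)–(2.989,5.000)
cell (3,1): code 0010 → (3.000,1.803)–(3.513,2.000)
cell (3,2): code 0111 → (3.513,2.000)–(4.000,2.187)
cell (3,5): code 1101 → (3.955,6.000)–(3.000,5.013)
cell (3,6): code 1000 → (4.000,6.034)–(3.955,6.000)
cell (4,2): code 0110 → (4.000,2.187)–(5.000,2.418)
cell (4,6): code 1001 → (5.000,6.323)–(4.000,6.034)
cell (5,2): code 0110 → (5.000,2.418)–(6.000,2.685)
cell (5,5): code 1011 → (6.000,5.983)–(5.961,6.000)
cell (5,6): code 0001 → (5.961,6.000)–(5.000,6.323)
cell (6,1): code 0100 → (6.597,2.000)–(7.000,1.760)
cell (6,2): code 1110 → (6.000,2.685)–(6.597,2.000)
cell (6,3): code 1011 → (7.000,3.922)–(6.899,4.000)
cell (6,4): code 0011 → (6.899,4.000)–(6.746,5.000)
cell (6,5): code 0001 → (6.746,5.000)–(6.000,5.983)
cell (7,1): code 0010 → (7.000,1.760)–(7.642,2.000)
cell (7,2): code 0111 → (7.642,2.000)–(8.000,2.661)
cell (7,3): code 1001 → (8.000,3.111)–(7.000,3.922)
cell (8,2): code 0010 → (8.000,2.661)–(8.079,3.000)
cell (8,3): code 0001 → (8.079,3.000)–(8.000,3.111)
total: 26 segments, chained into 1 closed loop(s), length Σ = 18.417405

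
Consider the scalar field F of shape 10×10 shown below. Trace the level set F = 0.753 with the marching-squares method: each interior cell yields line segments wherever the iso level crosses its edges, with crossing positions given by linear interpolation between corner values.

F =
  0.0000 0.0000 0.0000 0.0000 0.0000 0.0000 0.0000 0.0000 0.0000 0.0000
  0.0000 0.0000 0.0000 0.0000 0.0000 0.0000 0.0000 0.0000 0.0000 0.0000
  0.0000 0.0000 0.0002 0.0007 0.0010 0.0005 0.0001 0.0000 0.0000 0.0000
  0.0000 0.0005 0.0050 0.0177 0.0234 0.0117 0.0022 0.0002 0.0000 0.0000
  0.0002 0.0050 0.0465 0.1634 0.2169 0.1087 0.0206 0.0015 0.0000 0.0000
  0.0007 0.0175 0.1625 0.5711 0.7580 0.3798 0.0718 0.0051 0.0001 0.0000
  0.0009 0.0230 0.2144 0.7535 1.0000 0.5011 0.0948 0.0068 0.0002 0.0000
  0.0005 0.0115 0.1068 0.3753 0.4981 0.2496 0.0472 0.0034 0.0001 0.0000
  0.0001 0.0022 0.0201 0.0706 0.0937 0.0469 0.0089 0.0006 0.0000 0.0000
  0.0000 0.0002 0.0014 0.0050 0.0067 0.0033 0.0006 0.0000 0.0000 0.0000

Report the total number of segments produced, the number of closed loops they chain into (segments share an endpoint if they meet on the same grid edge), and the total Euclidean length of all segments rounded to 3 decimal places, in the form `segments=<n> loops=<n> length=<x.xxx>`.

segments=8 loops=1 length=4.364

cell (4,3): code 0100 → (4.991,4.000)–(5.000,3.973)
cell (4,4): code 1000 → (5.000,4.013)–(4.991,4.000)
cell (5,2): code 0100 → (5.997,3.000)–(6.000,2.999)
cell (5,3): code 1110 → (5.000,3.973)–(5.997,3.000)
cell (5,4): code 1001 → (6.000,4.495)–(5.000,4.013)
cell (6,2): code 0010 → (6.000,2.999)–(6.001,3.000)
cell (6,3): code 0011 → (6.001,3.000)–(6.492,4.000)
cell (6,4): code 0001 → (6.492,4.000)–(6.000,4.495)
total: 8 segments, chained into 1 closed loop(s), length Σ = 4.364473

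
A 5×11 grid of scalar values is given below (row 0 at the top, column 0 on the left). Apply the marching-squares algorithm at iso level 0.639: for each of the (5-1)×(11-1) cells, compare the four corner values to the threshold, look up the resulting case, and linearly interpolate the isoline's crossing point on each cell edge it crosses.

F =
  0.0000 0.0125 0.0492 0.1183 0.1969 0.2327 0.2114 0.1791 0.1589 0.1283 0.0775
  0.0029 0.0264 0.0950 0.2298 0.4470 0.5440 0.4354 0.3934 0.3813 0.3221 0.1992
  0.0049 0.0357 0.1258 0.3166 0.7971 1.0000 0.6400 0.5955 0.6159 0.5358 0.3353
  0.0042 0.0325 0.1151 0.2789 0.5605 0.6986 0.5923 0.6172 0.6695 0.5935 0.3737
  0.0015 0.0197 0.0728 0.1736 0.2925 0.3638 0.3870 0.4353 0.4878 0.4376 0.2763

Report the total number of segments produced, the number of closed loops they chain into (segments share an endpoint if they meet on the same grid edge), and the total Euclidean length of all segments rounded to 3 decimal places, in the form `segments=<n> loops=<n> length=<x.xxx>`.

cell (1,3): code 0100 → (1.548,4.000)–(2.000,3.671)
cell (1,4): code 1100 → (1.208,5.000)–(1.548,4.000)
cell (1,5): code 1100 → (1.995,6.000)–(1.208,5.000)
cell (1,6): code 1000 → (2.000,6.022)–(1.995,6.000)
cell (2,3): code 0010 → (2.000,3.671)–(2.668,4.000)
cell (2,4): code 0111 → (2.668,4.000)–(3.000,4.568)
cell (2,5): code 1011 → (3.000,5.561)–(2.021,6.000)
cell (2,6): code 0001 → (2.021,6.000)–(2.000,6.022)
cell (2,7): code 0100 → (2.431,8.000)–(3.000,7.417)
cell (2,8): code 1000 → (3.000,8.401)–(2.431,8.000)
cell (3,4): code 0010 → (3.000,4.568)–(3.178,5.000)
cell (3,5): code 0001 → (3.178,5.000)–(3.000,5.561)
cell (3,7): code 0010 → (3.000,7.417)–(3.168,8.000)
cell (3,8): code 0001 → (3.168,8.000)–(3.000,8.401)
total: 14 segments, chained into 2 closed loop(s), length Σ = 9.025282

segments=14 loops=2 length=9.025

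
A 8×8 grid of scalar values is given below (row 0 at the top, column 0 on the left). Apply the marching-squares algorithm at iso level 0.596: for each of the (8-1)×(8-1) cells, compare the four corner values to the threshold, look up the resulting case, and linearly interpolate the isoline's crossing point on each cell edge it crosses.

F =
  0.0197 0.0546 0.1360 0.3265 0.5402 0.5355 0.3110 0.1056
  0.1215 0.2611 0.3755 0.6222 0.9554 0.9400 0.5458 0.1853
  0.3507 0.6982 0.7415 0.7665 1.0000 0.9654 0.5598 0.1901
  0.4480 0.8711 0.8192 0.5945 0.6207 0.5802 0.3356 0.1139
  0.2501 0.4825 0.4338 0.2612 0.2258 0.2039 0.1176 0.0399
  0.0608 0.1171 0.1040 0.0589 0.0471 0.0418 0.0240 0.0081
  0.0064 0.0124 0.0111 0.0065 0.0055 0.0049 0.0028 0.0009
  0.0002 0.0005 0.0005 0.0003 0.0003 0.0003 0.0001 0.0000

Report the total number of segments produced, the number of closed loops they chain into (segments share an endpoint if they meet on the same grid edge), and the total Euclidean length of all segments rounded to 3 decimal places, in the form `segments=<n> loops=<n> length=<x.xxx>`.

segments=18 loops=1 length=14.613

cell (0,2): code 0100 → (0.911,3.000)–(1.000,2.894)
cell (0,3): code 1100 → (0.134,4.000)–(0.911,3.000)
cell (0,4): code 1100 → (0.150,5.000)–(0.134,4.000)
cell (0,5): code 1000 → (1.000,5.873)–(0.150,5.000)
cell (1,0): code 0100 → (1.766,1.000)–(2.000,0.706)
cell (1,1): code 1100 → (1.602,2.000)–(1.766,1.000)
cell (1,2): code 1110 → (1.000,2.894)–(1.602,2.000)
cell (1,5): code 1001 → (2.000,5.911)–(1.000,5.873)
cell (2,0): code 0110 → (2.000,0.706)–(3.000,0.350)
cell (2,2): code 1011 → (3.000,2.993)–(2.991,3.000)
cell (2,3): code 0111 → (2.991,3.000)–(3.000,3.057)
cell (2,4): code 1011 → (3.000,4.610)–(2.959,5.000)
cell (2,5): code 0001 → (2.959,5.000)–(2.000,5.911)
cell (3,0): code 0010 → (3.000,0.350)–(3.708,1.000)
cell (3,1): code 0011 → (3.708,1.000)–(3.579,2.000)
cell (3,2): code 0001 → (3.579,2.000)–(3.000,2.993)
cell (3,3): code 0010 → (3.000,3.057)–(3.063,4.000)
cell (3,4): code 0001 → (3.063,4.000)–(3.000,4.610)
total: 18 segments, chained into 1 closed loop(s), length Σ = 14.613366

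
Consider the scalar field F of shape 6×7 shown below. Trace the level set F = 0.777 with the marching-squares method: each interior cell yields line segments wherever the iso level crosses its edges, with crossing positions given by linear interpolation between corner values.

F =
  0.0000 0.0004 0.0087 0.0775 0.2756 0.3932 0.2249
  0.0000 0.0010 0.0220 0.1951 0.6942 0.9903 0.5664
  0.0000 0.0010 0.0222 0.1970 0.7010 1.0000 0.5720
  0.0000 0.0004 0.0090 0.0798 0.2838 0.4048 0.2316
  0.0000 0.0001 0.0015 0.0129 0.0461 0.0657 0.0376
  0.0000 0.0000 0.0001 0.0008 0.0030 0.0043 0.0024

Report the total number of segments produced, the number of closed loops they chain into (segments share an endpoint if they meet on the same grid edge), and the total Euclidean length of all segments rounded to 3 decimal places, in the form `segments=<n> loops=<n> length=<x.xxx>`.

cell (0,4): code 0100 → (0.643,5.000)–(1.000,4.280)
cell (0,5): code 1000 → (1.000,5.503)–(0.643,5.000)
cell (1,4): code 0110 → (1.000,4.280)–(2.000,4.254)
cell (1,5): code 1001 → (2.000,5.521)–(1.000,5.503)
cell (2,4): code 0010 → (2.000,4.254)–(2.375,5.000)
cell (2,5): code 0001 → (2.375,5.000)–(2.000,5.521)
total: 6 segments, chained into 1 closed loop(s), length Σ = 4.898040

segments=6 loops=1 length=4.898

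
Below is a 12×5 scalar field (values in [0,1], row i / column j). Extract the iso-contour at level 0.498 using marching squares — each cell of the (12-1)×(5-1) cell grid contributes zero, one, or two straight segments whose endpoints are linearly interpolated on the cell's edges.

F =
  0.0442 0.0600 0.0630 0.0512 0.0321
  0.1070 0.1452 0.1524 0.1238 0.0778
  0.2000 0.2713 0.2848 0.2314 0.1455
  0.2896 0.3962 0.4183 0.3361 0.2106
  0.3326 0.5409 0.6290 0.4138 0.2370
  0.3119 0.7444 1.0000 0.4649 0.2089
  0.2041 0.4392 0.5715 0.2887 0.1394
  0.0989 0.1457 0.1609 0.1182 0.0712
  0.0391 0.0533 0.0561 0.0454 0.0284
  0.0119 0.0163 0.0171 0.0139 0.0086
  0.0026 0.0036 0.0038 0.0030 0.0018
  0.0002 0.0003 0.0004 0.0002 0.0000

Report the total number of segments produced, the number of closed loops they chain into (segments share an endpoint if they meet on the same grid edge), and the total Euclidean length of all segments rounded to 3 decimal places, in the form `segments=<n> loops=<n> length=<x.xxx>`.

cell (3,0): code 0100 → (3.704,1.000)–(4.000,0.794)
cell (3,1): code 1100 → (3.378,2.000)–(3.704,1.000)
cell (3,2): code 1000 → (4.000,2.609)–(3.378,2.000)
cell (4,0): code 0110 → (4.000,0.794)–(5.000,0.430)
cell (4,2): code 1001 → (5.000,2.938)–(4.000,2.609)
cell (5,0): code 0010 → (5.000,0.430)–(5.807,1.000)
cell (5,1): code 0111 → (5.807,1.000)–(6.000,1.444)
cell (5,2): code 1001 → (6.000,2.260)–(5.000,2.938)
cell (6,1): code 0010 → (6.000,1.444)–(6.179,2.000)
cell (6,2): code 0001 → (6.179,2.000)–(6.000,2.260)
total: 10 segments, chained into 1 closed loop(s), length Σ = 7.979738

segments=10 loops=1 length=7.980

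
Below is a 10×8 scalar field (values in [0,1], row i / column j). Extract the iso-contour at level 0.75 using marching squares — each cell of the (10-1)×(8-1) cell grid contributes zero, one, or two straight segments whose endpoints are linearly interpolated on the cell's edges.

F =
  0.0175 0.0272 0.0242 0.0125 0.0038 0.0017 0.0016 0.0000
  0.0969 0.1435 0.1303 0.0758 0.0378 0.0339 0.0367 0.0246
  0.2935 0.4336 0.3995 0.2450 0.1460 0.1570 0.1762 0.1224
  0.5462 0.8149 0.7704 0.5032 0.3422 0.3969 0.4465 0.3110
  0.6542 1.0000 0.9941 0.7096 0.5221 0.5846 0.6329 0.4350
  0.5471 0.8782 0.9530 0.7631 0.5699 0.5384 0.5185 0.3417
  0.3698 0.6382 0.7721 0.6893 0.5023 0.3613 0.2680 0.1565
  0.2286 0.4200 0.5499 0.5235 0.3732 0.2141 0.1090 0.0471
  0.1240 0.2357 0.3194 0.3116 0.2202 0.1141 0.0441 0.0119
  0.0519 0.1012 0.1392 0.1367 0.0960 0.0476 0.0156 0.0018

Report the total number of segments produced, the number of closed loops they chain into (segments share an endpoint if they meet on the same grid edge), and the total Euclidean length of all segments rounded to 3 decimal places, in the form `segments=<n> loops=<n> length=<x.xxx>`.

segments=14 loops=1 length=9.238

cell (2,0): code 0100 → (2.830,1.000)–(3.000,0.758)
cell (2,1): code 1100 → (2.945,2.000)–(2.830,1.000)
cell (2,2): code 1000 → (3.000,2.076)–(2.945,2.000)
cell (3,0): code 0110 → (3.000,0.758)–(4.000,0.277)
cell (3,2): code 1001 → (4.000,2.858)–(3.000,2.076)
cell (4,0): code 0110 → (4.000,0.277)–(5.000,0.613)
cell (4,2): code 1101 → (4.755,3.000)–(4.000,2.858)
cell (4,3): code 1000 → (5.000,3.068)–(4.755,3.000)
cell (5,0): code 0010 → (5.000,0.613)–(5.534,1.000)
cell (5,1): code 0111 → (5.534,1.000)–(6.000,1.835)
cell (5,2): code 1011 → (6.000,2.267)–(5.178,3.000)
cell (5,3): code 0001 → (5.178,3.000)–(5.000,3.068)
cell (6,1): code 0010 → (6.000,1.835)–(6.099,2.000)
cell (6,2): code 0001 → (6.099,2.000)–(6.000,2.267)
total: 14 segments, chained into 1 closed loop(s), length Σ = 9.237781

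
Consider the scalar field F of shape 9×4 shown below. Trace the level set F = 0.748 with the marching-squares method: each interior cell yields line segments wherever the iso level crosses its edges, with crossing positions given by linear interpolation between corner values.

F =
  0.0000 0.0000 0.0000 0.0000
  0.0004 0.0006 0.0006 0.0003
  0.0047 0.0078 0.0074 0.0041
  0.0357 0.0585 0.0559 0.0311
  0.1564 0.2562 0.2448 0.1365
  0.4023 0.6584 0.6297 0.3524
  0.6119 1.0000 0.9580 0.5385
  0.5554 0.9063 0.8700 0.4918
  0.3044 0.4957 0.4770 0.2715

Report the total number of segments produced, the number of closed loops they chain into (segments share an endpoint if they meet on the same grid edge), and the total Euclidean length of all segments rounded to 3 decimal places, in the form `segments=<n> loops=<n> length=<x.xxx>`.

cell (5,0): code 0100 → (5.262,1.000)–(6.000,0.351)
cell (5,1): code 1100 → (5.360,2.000)–(5.262,1.000)
cell (5,2): code 1000 → (6.000,2.501)–(5.360,2.000)
cell (6,0): code 0110 → (6.000,0.351)–(7.000,0.549)
cell (6,2): code 1001 → (7.000,2.323)–(6.000,2.501)
cell (7,0): code 0010 → (7.000,0.549)–(7.386,1.000)
cell (7,1): code 0011 → (7.386,1.000)–(7.310,2.000)
cell (7,2): code 0001 → (7.310,2.000)–(7.000,2.323)
total: 8 segments, chained into 1 closed loop(s), length Σ = 6.878914

segments=8 loops=1 length=6.879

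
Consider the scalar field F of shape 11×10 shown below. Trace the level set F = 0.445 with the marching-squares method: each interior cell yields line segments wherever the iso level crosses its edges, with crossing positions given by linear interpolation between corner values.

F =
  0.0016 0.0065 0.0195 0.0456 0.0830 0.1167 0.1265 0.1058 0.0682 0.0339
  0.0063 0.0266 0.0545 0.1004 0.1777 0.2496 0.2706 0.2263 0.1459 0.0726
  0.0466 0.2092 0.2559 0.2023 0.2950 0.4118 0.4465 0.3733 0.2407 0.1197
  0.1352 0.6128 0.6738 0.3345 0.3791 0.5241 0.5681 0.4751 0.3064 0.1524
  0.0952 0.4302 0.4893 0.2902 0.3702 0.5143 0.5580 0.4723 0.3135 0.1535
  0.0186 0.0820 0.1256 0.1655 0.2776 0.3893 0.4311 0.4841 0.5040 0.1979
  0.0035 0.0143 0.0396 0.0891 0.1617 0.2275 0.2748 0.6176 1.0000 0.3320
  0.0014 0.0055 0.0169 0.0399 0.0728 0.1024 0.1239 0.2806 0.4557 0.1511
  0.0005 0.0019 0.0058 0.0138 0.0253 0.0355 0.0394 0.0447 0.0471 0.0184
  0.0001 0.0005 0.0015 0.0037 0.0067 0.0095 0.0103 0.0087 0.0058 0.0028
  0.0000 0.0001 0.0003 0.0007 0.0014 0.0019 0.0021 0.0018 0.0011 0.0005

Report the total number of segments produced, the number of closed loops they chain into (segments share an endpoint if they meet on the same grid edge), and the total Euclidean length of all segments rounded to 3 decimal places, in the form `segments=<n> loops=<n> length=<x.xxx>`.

cell (1,5): code 0100 → (1.991,6.000)–(2.000,5.957)
cell (1,6): code 1000 → (2.000,6.020)–(1.991,6.000)
cell (2,0): code 0100 → (2.584,1.000)–(3.000,0.649)
cell (2,1): code 1100 → (2.453,2.000)–(2.584,1.000)
cell (2,2): code 1000 → (3.000,2.674)–(2.453,2.000)
cell (2,4): code 0100 → (2.296,5.000)–(3.000,4.454)
cell (2,5): code 1110 → (2.000,5.957)–(2.296,5.000)
cell (2,6): code 1101 → (2.704,7.000)–(2.000,6.020)
cell (2,7): code 1000 → (3.000,7.178)–(2.704,7.000)
cell (3,0): code 0010 → (3.000,0.649)–(3.919,1.000)
cell (3,1): code 0111 → (3.919,1.000)–(4.000,1.250)
cell (3,2): code 1001 → (4.000,2.223)–(3.000,2.674)
cell (3,4): code 0110 → (3.000,4.454)–(4.000,4.519)
cell (3,7): code 1001 → (4.000,7.172)–(3.000,7.178)
cell (4,1): code 0010 → (4.000,1.250)–(4.122,2.000)
cell (4,2): code 0001 → (4.122,2.000)–(4.000,2.223)
cell (4,4): code 0010 → (4.000,4.519)–(4.554,5.000)
cell (4,5): code 0011 → (4.554,5.000)–(4.890,6.000)
cell (4,6): code 0111 → (4.890,6.000)–(5.000,6.262)
cell (4,7): code 1101 → (4.690,8.000)–(4.000,7.172)
cell (4,8): code 1000 → (5.000,8.193)–(4.690,8.000)
cell (5,6): code 0110 → (5.000,6.262)–(6.000,6.496)
cell (5,8): code 1001 → (6.000,8.831)–(5.000,8.193)
cell (6,6): code 0010 → (6.000,6.496)–(6.512,7.000)
cell (6,7): code 0111 → (6.512,7.000)–(7.000,7.939)
cell (6,8): code 1001 → (7.000,8.035)–(6.000,8.831)
cell (7,7): code 0010 → (7.000,7.939)–(7.026,8.000)
cell (7,8): code 0001 → (7.026,8.000)–(7.000,8.035)
total: 28 segments, chained into 2 closed loop(s), length Σ = 20.185258

segments=28 loops=2 length=20.185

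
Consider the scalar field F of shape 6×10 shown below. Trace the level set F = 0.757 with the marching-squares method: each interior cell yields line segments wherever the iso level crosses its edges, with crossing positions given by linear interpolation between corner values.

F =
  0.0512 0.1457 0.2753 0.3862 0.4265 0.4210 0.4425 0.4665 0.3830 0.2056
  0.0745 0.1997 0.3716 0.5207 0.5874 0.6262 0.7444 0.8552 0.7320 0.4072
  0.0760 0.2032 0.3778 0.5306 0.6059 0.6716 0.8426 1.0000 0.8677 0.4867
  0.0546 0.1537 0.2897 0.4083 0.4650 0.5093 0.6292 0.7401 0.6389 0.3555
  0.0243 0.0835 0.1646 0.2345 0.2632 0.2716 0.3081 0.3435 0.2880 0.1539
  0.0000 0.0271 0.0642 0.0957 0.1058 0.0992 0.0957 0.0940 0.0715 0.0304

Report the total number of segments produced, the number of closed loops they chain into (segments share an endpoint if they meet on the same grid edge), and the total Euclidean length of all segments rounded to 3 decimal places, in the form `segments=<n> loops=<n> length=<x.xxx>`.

cell (0,6): code 0100 → (0.747,7.000)–(1.000,6.114)
cell (0,7): code 1000 → (1.000,7.797)–(0.747,7.000)
cell (1,5): code 0100 → (1.128,6.000)–(2.000,5.499)
cell (1,6): code 1110 → (1.000,6.114)–(1.128,6.000)
cell (1,7): code 1101 → (1.184,8.000)–(1.000,7.797)
cell (1,8): code 1000 → (2.000,8.291)–(1.184,8.000)
cell (2,5): code 0010 → (2.000,5.499)–(2.401,6.000)
cell (2,6): code 0011 → (2.401,6.000)–(2.935,7.000)
cell (2,7): code 0011 → (2.935,7.000)–(2.484,8.000)
cell (2,8): code 0001 → (2.484,8.000)–(2.000,8.291)
total: 10 segments, chained into 1 closed loop(s), length Σ = 7.510911

segments=10 loops=1 length=7.511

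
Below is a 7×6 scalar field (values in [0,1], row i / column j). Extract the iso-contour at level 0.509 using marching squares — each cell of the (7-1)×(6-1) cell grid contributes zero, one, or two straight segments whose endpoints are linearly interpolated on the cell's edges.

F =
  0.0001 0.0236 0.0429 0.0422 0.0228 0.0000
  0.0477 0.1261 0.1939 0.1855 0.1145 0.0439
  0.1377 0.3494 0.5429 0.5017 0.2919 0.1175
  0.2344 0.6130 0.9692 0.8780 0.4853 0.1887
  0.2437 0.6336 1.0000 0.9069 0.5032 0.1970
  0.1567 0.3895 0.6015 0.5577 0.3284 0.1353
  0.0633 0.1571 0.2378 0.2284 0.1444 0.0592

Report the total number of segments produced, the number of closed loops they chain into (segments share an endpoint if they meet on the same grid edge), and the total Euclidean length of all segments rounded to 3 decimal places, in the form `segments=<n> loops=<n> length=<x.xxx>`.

cell (1,1): code 0100 → (1.903,2.000)–(2.000,1.825)
cell (1,2): code 1000 → (2.000,2.823)–(1.903,2.000)
cell (2,0): code 0100 → (2.605,1.000)–(3.000,0.725)
cell (2,1): code 1110 → (2.000,1.825)–(2.605,1.000)
cell (2,2): code 1101 → (2.019,3.000)–(2.000,2.823)
cell (2,3): code 1000 → (3.000,3.940)–(2.019,3.000)
cell (3,0): code 0110 → (3.000,0.725)–(4.000,0.680)
cell (3,3): code 1001 → (4.000,3.986)–(3.000,3.940)
cell (4,0): code 0010 → (4.000,0.680)–(4.510,1.000)
cell (4,1): code 0111 → (4.510,1.000)–(5.000,1.564)
cell (4,3): code 1001 → (5.000,3.212)–(4.000,3.986)
cell (5,1): code 0010 → (5.000,1.564)–(5.254,2.000)
cell (5,2): code 0011 → (5.254,2.000)–(5.148,3.000)
cell (5,3): code 0001 → (5.148,3.000)–(5.000,3.212)
total: 14 segments, chained into 1 closed loop(s), length Σ = 10.453600

segments=14 loops=1 length=10.454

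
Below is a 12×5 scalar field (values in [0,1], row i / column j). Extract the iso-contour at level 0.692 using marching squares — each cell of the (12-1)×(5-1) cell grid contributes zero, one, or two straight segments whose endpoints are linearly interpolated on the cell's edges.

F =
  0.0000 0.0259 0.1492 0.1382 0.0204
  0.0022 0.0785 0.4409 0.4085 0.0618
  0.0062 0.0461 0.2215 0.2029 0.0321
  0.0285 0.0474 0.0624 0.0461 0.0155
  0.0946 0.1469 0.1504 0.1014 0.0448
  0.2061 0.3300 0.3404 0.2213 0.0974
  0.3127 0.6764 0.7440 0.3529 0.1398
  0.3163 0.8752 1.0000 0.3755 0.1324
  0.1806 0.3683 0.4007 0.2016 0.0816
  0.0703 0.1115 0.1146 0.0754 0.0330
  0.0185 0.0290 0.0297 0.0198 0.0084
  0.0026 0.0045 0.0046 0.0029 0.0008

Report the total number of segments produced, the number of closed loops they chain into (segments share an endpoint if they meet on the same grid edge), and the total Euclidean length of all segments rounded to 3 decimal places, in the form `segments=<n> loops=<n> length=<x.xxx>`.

segments=8 loops=1 length=5.462

cell (5,1): code 0100 → (5.871,2.000)–(6.000,1.231)
cell (5,2): code 1000 → (6.000,2.133)–(5.871,2.000)
cell (6,0): code 0100 → (6.078,1.000)–(7.000,0.672)
cell (6,1): code 1110 → (6.000,1.231)–(6.078,1.000)
cell (6,2): code 1001 → (7.000,2.493)–(6.000,2.133)
cell (7,0): code 0010 → (7.000,0.672)–(7.361,1.000)
cell (7,1): code 0011 → (7.361,1.000)–(7.514,2.000)
cell (7,2): code 0001 → (7.514,2.000)–(7.000,2.493)
total: 8 segments, chained into 1 closed loop(s), length Σ = 5.461610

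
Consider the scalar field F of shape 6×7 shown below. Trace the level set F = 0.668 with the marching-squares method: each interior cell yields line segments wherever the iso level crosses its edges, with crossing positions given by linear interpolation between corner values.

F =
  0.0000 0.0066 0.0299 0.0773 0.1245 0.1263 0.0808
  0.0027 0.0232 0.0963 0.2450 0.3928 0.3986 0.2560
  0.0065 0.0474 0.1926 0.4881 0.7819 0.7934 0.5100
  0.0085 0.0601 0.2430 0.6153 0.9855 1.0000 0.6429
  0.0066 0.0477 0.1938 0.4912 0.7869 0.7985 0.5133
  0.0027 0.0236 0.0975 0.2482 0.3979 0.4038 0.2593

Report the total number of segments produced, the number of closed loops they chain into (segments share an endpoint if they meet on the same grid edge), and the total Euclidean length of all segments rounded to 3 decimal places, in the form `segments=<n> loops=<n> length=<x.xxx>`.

segments=10 loops=1 length=8.523

cell (1,3): code 0100 → (1.707,4.000)–(2.000,3.612)
cell (1,4): code 1100 → (1.682,5.000)–(1.707,4.000)
cell (1,5): code 1000 → (2.000,5.442)–(1.682,5.000)
cell (2,3): code 0110 → (2.000,3.612)–(3.000,3.142)
cell (2,5): code 1001 → (3.000,5.930)–(2.000,5.442)
cell (3,3): code 0110 → (3.000,3.142)–(4.000,3.598)
cell (3,5): code 1001 → (4.000,5.458)–(3.000,5.930)
cell (4,3): code 0010 → (4.000,3.598)–(4.306,4.000)
cell (4,4): code 0011 → (4.306,4.000)–(4.331,5.000)
cell (4,5): code 0001 → (4.331,5.000)–(4.000,5.458)
total: 10 segments, chained into 1 closed loop(s), length Σ = 8.522733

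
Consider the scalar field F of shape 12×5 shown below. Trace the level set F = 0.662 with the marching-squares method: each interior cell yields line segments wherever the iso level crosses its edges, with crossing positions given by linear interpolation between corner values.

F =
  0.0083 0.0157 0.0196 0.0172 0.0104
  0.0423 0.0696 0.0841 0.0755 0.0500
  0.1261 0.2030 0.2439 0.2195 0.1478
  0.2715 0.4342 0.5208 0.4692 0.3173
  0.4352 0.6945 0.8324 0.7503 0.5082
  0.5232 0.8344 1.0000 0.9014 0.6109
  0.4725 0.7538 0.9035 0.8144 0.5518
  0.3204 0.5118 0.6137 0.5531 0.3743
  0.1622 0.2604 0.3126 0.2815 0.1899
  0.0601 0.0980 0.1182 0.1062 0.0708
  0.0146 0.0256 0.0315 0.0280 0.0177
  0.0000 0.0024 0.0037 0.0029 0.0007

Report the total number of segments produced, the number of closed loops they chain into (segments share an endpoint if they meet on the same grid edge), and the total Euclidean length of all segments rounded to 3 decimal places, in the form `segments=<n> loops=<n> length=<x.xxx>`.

segments=12 loops=1 length=10.466

cell (3,0): code 0100 → (3.875,1.000)–(4.000,0.875)
cell (3,1): code 1100 → (3.453,2.000)–(3.875,1.000)
cell (3,2): code 1100 → (3.686,3.000)–(3.453,2.000)
cell (3,3): code 1000 → (4.000,3.365)–(3.686,3.000)
cell (4,0): code 0110 → (4.000,0.875)–(5.000,0.446)
cell (4,3): code 1001 → (5.000,3.824)–(4.000,3.365)
cell (5,0): code 0110 → (5.000,0.446)–(6.000,0.674)
cell (5,3): code 1001 → (6.000,3.580)–(5.000,3.824)
cell (6,0): code 0010 → (6.000,0.674)–(6.379,1.000)
cell (6,1): code 0011 → (6.379,1.000)–(6.833,2.000)
cell (6,2): code 0011 → (6.833,2.000)–(6.583,3.000)
cell (6,3): code 0001 → (6.583,3.000)–(6.000,3.580)
total: 12 segments, chained into 1 closed loop(s), length Σ = 10.465918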